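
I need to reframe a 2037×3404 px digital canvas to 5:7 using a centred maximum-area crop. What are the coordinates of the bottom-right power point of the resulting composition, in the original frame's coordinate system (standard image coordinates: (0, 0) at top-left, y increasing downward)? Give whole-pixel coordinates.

(1358, 2177)

2037/3404 < 5/7, so the 5:7 crop keeps the full width 2037 and trims height to 2037 × 7/5 = 2851.80 px.
Top offset = (3404 − 2851.80)/2 = 276.10 px; left offset = 0.
Bottom-right is two-thirds across and two-thirds down within the crop:
x = 0.00 + 2 × 2037.00/3 ≈ 1358; y = 276.10 + 2 × 2851.80/3 ≈ 2177.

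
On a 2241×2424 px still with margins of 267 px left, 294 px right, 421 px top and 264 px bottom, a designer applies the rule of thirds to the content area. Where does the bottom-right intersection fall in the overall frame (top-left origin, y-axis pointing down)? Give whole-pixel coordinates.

Content width = 2241 − 267 − 294 = 1680 px; content height = 2424 − 421 − 264 = 1739 px.
Bottom-right is two-thirds across and two-thirds down within the content area.
x = 267 + 2 × 1680/3 = 267 + 1120.00 ≈ 1387
y = 421 + 2 × 1739/3 = 421 + 1159.33 ≈ 1580

(1387, 1580)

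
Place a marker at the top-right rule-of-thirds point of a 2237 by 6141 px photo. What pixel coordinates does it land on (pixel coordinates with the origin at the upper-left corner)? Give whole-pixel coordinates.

(1491, 2047)

The top-right point sits two-thirds of the way across and one-third of the way down.
x = 2 × 2237/3 ≈ 1491; y = 1 × 6141/3 ≈ 2047.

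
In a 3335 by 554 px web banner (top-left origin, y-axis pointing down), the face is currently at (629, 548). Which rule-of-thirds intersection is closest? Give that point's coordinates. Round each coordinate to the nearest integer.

Third lines: x ∈ {1112, 2223}, y ∈ {185, 369}.
629 is closer to x = 1112; 548 is closer to y = 369.
So the nearest intersection is the lower-left power point.

x = 1112 px, y = 369 px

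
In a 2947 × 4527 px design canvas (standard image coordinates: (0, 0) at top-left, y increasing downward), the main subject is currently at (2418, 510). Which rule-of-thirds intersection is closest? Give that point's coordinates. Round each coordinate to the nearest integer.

(1965, 1509)

Third lines: x ∈ {982, 1965}, y ∈ {1509, 3018}.
2418 is closer to x = 1965; 510 is closer to y = 1509.
So the nearest intersection is the upper-right power point.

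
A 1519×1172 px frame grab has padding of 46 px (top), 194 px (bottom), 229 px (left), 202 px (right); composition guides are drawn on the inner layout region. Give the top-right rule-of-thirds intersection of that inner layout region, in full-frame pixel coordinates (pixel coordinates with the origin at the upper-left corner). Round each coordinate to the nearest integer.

Content width = 1519 − 229 − 202 = 1088 px; content height = 1172 − 46 − 194 = 932 px.
Top-right is two-thirds across and one-third down within the inner layout region.
x = 229 + 2 × 1088/3 = 229 + 725.33 ≈ 954
y = 46 + 1 × 932/3 = 46 + 310.67 ≈ 357

(954, 357)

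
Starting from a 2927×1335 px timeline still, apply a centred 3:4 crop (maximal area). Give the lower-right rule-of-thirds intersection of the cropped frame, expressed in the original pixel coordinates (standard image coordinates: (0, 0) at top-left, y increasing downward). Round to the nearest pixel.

x = 1630 px, y = 890 px

2927/1335 > 3/4, so the 3:4 crop keeps the full height 1335 and trims width to 1335 × 3/4 = 1001.25 px.
Left offset = (2927 − 1001.25)/2 = 962.88 px; top offset = 0.
Lower-right is two-thirds across and two-thirds down within the crop:
x = 962.88 + 2 × 1001.25/3 ≈ 1630; y = 0.00 + 2 × 1335.00/3 ≈ 890.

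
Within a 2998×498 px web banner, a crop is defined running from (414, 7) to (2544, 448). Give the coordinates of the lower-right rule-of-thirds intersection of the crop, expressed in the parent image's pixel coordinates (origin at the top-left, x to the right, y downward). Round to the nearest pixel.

Crop width = 2544 − 414 = 2130 px; one third is 710.00 px.
Crop height = 448 − 7 = 441 px; one third is 147.00 px.
The lower-right point is two-thirds across and two-thirds down within the crop:
x = 414 + 2 × 710.00 ≈ 1834; y = 7 + 2 × 147.00 ≈ 301.

(1834, 301)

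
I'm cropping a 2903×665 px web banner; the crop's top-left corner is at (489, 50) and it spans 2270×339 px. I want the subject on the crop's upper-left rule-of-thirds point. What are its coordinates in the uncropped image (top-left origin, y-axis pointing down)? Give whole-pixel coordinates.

One third of the crop width 2270 is 756.67 px.
One third of the crop height 339 is 113.00 px.
The upper-left point is one-third across and one-third down within the crop:
x = 489 + 1 × 756.67 ≈ 1246; y = 50 + 1 × 113.00 ≈ 163.

(1246, 163)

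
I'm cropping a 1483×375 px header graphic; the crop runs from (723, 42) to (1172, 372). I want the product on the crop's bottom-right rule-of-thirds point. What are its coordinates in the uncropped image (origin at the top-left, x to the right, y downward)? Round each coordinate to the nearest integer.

Crop width = 1172 − 723 = 449 px; one third is 149.67 px.
Crop height = 372 − 42 = 330 px; one third is 110.00 px.
The bottom-right point is two-thirds across and two-thirds down within the crop:
x = 723 + 2 × 149.67 ≈ 1022; y = 42 + 2 × 110.00 ≈ 262.

x = 1022 px, y = 262 px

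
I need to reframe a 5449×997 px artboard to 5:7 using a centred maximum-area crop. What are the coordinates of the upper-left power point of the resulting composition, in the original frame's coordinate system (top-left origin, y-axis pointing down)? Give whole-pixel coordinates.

(2606, 332)

5449/997 > 5/7, so the 5:7 crop keeps the full height 997 and trims width to 997 × 5/7 = 712.14 px.
Left offset = (5449 − 712.14)/2 = 2368.43 px; top offset = 0.
Upper-left is one-third across and one-third down within the crop:
x = 2368.43 + 1 × 712.14/3 ≈ 2606; y = 0.00 + 1 × 997.00/3 ≈ 332.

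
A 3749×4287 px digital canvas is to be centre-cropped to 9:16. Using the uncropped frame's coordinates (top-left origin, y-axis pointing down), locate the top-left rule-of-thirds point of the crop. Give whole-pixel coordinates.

(1473, 1429)

3749/4287 > 9/16, so the 9:16 crop keeps the full height 4287 and trims width to 4287 × 9/16 = 2411.44 px.
Left offset = (3749 − 2411.44)/2 = 668.78 px; top offset = 0.
Top-left is one-third across and one-third down within the crop:
x = 668.78 + 1 × 2411.44/3 ≈ 1473; y = 0.00 + 1 × 4287.00/3 ≈ 1429.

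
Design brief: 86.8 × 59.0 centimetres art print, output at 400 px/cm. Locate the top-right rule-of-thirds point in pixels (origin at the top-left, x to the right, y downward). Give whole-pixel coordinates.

(23147, 7867)

In pixels the canvas is 86.8 × 400 = 34720 wide and 59.0 × 400 = 23600 tall.
The top-right point is two-thirds across and one-third down:
x = 2 × 34720/3 ≈ 23147; y = 1 × 23600/3 ≈ 7867.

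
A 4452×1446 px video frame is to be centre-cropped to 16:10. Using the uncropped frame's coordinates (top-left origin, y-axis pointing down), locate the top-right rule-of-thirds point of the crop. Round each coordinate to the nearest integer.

4452/1446 > 16/10, so the 16:10 crop keeps the full height 1446 and trims width to 1446 × 16/10 = 2313.60 px.
Left offset = (4452 − 2313.60)/2 = 1069.20 px; top offset = 0.
Top-right is two-thirds across and one-third down within the crop:
x = 1069.20 + 2 × 2313.60/3 ≈ 2612; y = 0.00 + 1 × 1446.00/3 ≈ 482.

x = 2612 px, y = 482 px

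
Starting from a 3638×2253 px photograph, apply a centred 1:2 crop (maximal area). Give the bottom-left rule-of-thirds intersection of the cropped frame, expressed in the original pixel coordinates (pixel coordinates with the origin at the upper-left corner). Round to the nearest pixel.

x = 1631 px, y = 1502 px

3638/2253 > 1/2, so the 1:2 crop keeps the full height 2253 and trims width to 2253 × 1/2 = 1126.50 px.
Left offset = (3638 − 1126.50)/2 = 1255.75 px; top offset = 0.
Bottom-left is one-third across and two-thirds down within the crop:
x = 1255.75 + 1 × 1126.50/3 ≈ 1631; y = 0.00 + 2 × 2253.00/3 ≈ 1502.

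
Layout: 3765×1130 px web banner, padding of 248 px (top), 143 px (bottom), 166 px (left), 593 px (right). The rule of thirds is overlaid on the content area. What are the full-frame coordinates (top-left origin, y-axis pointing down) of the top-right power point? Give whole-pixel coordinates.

Content width = 3765 − 166 − 593 = 3006 px; content height = 1130 − 248 − 143 = 739 px.
Top-right is two-thirds across and one-third down within the content area.
x = 166 + 2 × 3006/3 = 166 + 2004.00 ≈ 2170
y = 248 + 1 × 739/3 = 248 + 246.33 ≈ 494

(2170, 494)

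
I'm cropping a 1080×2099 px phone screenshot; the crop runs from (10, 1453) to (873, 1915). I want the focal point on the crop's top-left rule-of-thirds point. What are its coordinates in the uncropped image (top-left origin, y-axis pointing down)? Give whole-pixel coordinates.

Crop width = 873 − 10 = 863 px; one third is 287.67 px.
Crop height = 1915 − 1453 = 462 px; one third is 154.00 px.
The top-left point is one-third across and one-third down within the crop:
x = 10 + 1 × 287.67 ≈ 298; y = 1453 + 1 × 154.00 ≈ 1607.

(298, 1607)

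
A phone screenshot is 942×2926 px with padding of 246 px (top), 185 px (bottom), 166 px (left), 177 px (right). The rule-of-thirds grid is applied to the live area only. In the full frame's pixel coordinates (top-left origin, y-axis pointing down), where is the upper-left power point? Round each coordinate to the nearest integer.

Content width = 942 − 166 − 177 = 599 px; content height = 2926 − 246 − 185 = 2495 px.
Upper-left is one-third across and one-third down within the live area.
x = 166 + 1 × 599/3 = 166 + 199.67 ≈ 366
y = 246 + 1 × 2495/3 = 246 + 831.67 ≈ 1078

x = 366 px, y = 1078 px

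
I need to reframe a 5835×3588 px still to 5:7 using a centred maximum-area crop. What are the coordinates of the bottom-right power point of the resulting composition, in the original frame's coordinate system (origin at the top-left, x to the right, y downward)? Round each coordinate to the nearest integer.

x = 3345 px, y = 2392 px

5835/3588 > 5/7, so the 5:7 crop keeps the full height 3588 and trims width to 3588 × 5/7 = 2562.86 px.
Left offset = (5835 − 2562.86)/2 = 1636.07 px; top offset = 0.
Bottom-right is two-thirds across and two-thirds down within the crop:
x = 1636.07 + 2 × 2562.86/3 ≈ 3345; y = 0.00 + 2 × 3588.00/3 ≈ 2392.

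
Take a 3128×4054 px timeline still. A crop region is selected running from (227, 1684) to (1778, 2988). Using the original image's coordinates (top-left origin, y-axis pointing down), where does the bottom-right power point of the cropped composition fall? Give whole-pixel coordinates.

(1261, 2553)

Crop width = 1778 − 227 = 1551 px; one third is 517.00 px.
Crop height = 2988 − 1684 = 1304 px; one third is 434.67 px.
The bottom-right point is two-thirds across and two-thirds down within the crop:
x = 227 + 2 × 517.00 ≈ 1261; y = 1684 + 2 × 434.67 ≈ 2553.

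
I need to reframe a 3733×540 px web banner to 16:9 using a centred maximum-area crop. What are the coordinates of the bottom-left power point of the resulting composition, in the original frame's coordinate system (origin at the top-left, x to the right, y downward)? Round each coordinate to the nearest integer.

(1707, 360)

3733/540 > 16/9, so the 16:9 crop keeps the full height 540 and trims width to 540 × 16/9 = 960.00 px.
Left offset = (3733 − 960.00)/2 = 1386.50 px; top offset = 0.
Bottom-left is one-third across and two-thirds down within the crop:
x = 1386.50 + 1 × 960.00/3 ≈ 1707; y = 0.00 + 2 × 540.00/3 ≈ 360.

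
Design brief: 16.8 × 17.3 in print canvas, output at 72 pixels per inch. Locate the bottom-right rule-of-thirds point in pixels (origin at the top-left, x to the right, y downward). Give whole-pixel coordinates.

In pixels the canvas is 16.8 × 72 = 1209.6 wide and 17.3 × 72 = 1245.6 tall.
The bottom-right point is two-thirds across and two-thirds down:
x = 2 × 1209.6/3 ≈ 806; y = 2 × 1245.6/3 ≈ 830.

(806, 830)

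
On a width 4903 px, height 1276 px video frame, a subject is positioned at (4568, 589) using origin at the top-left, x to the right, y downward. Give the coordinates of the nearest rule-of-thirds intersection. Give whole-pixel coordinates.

Third lines: x ∈ {1634, 3269}, y ∈ {425, 851}.
4568 is closer to x = 3269; 589 is closer to y = 425.
So the nearest intersection is the upper-right power point.

(3269, 425)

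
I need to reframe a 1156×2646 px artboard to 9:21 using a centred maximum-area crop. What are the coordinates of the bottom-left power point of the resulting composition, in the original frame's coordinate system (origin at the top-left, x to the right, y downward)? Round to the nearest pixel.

x = 389 px, y = 1764 px

1156/2646 > 9/21, so the 9:21 crop keeps the full height 2646 and trims width to 2646 × 9/21 = 1134.00 px.
Left offset = (1156 − 1134.00)/2 = 11.00 px; top offset = 0.
Bottom-left is one-third across and two-thirds down within the crop:
x = 11.00 + 1 × 1134.00/3 ≈ 389; y = 0.00 + 2 × 2646.00/3 ≈ 1764.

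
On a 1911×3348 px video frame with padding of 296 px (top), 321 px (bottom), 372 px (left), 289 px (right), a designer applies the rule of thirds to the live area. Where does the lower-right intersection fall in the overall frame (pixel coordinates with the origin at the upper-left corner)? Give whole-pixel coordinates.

Content width = 1911 − 372 − 289 = 1250 px; content height = 3348 − 296 − 321 = 2731 px.
Lower-right is two-thirds across and two-thirds down within the live area.
x = 372 + 2 × 1250/3 = 372 + 833.33 ≈ 1205
y = 296 + 2 × 2731/3 = 296 + 1820.67 ≈ 2117

(1205, 2117)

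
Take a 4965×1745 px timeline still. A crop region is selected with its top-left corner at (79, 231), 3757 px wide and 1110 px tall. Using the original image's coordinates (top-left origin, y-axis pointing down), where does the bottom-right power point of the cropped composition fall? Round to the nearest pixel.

One third of the crop width 3757 is 1252.33 px.
One third of the crop height 1110 is 370.00 px.
The bottom-right point is two-thirds across and two-thirds down within the crop:
x = 79 + 2 × 1252.33 ≈ 2584; y = 231 + 2 × 370.00 ≈ 971.

(2584, 971)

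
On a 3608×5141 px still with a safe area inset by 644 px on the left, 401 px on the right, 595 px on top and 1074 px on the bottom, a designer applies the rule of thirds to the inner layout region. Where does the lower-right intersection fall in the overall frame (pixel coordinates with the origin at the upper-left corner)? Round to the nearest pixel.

Content width = 3608 − 644 − 401 = 2563 px; content height = 5141 − 595 − 1074 = 3472 px.
Lower-right is two-thirds across and two-thirds down within the inner layout region.
x = 644 + 2 × 2563/3 = 644 + 1708.67 ≈ 2353
y = 595 + 2 × 3472/3 = 595 + 2314.67 ≈ 2910

(2353, 2910)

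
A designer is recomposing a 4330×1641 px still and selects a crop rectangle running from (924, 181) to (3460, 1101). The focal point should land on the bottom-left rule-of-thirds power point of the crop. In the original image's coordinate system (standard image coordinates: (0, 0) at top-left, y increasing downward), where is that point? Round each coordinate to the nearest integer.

Crop width = 3460 − 924 = 2536 px; one third is 845.33 px.
Crop height = 1101 − 181 = 920 px; one third is 306.67 px.
The bottom-left point is one-third across and two-thirds down within the crop:
x = 924 + 1 × 845.33 ≈ 1769; y = 181 + 2 × 306.67 ≈ 794.

x = 1769 px, y = 794 px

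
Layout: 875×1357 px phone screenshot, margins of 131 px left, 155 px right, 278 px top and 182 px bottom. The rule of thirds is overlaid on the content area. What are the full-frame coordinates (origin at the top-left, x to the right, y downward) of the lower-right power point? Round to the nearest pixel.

Content width = 875 − 131 − 155 = 589 px; content height = 1357 − 278 − 182 = 897 px.
Lower-right is two-thirds across and two-thirds down within the content area.
x = 131 + 2 × 589/3 = 131 + 392.67 ≈ 524
y = 278 + 2 × 897/3 = 278 + 598.00 ≈ 876

(524, 876)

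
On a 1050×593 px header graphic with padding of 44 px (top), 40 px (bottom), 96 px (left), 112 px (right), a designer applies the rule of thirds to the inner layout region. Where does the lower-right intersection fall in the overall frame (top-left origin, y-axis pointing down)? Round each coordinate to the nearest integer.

x = 657 px, y = 383 px

Content width = 1050 − 96 − 112 = 842 px; content height = 593 − 44 − 40 = 509 px.
Lower-right is two-thirds across and two-thirds down within the inner layout region.
x = 96 + 2 × 842/3 = 96 + 561.33 ≈ 657
y = 44 + 2 × 509/3 = 44 + 339.33 ≈ 383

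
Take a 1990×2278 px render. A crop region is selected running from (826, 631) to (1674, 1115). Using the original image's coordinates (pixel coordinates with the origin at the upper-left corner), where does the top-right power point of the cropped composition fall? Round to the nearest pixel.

(1391, 792)

Crop width = 1674 − 826 = 848 px; one third is 282.67 px.
Crop height = 1115 − 631 = 484 px; one third is 161.33 px.
The top-right point is two-thirds across and one-third down within the crop:
x = 826 + 2 × 282.67 ≈ 1391; y = 631 + 1 × 161.33 ≈ 792.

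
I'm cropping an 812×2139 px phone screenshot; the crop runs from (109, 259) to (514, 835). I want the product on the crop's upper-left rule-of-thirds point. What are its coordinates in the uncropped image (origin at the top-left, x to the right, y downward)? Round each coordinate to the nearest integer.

Crop width = 514 − 109 = 405 px; one third is 135.00 px.
Crop height = 835 − 259 = 576 px; one third is 192.00 px.
The upper-left point is one-third across and one-third down within the crop:
x = 109 + 1 × 135.00 ≈ 244; y = 259 + 1 × 192.00 ≈ 451.

x = 244 px, y = 451 px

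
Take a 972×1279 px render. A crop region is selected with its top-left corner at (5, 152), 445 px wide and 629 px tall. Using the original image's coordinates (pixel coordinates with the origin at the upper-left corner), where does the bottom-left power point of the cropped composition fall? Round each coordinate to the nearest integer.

One third of the crop width 445 is 148.33 px.
One third of the crop height 629 is 209.67 px.
The bottom-left point is one-third across and two-thirds down within the crop:
x = 5 + 1 × 148.33 ≈ 153; y = 152 + 2 × 209.67 ≈ 571.

(153, 571)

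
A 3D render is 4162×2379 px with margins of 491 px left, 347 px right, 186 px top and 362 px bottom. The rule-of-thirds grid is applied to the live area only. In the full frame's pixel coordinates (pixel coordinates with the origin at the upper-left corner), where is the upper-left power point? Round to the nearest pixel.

x = 1599 px, y = 796 px

Content width = 4162 − 491 − 347 = 3324 px; content height = 2379 − 186 − 362 = 1831 px.
Upper-left is one-third across and one-third down within the live area.
x = 491 + 1 × 3324/3 = 491 + 1108.00 ≈ 1599
y = 186 + 1 × 1831/3 = 186 + 610.33 ≈ 796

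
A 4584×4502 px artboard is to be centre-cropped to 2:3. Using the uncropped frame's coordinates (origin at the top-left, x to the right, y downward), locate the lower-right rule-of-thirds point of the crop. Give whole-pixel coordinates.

4584/4502 > 2/3, so the 2:3 crop keeps the full height 4502 and trims width to 4502 × 2/3 = 3001.33 px.
Left offset = (4584 − 3001.33)/2 = 791.33 px; top offset = 0.
Lower-right is two-thirds across and two-thirds down within the crop:
x = 791.33 + 2 × 3001.33/3 ≈ 2792; y = 0.00 + 2 × 4502.00/3 ≈ 3001.

x = 2792 px, y = 3001 px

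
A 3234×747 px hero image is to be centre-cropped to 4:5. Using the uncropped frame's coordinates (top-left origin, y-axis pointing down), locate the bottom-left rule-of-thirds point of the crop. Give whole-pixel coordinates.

3234/747 > 4/5, so the 4:5 crop keeps the full height 747 and trims width to 747 × 4/5 = 597.60 px.
Left offset = (3234 − 597.60)/2 = 1318.20 px; top offset = 0.
Bottom-left is one-third across and two-thirds down within the crop:
x = 1318.20 + 1 × 597.60/3 ≈ 1517; y = 0.00 + 2 × 747.00/3 ≈ 498.

(1517, 498)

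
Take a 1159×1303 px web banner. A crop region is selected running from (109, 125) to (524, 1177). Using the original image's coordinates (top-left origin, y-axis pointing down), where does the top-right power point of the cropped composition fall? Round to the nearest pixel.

x = 386 px, y = 476 px

Crop width = 524 − 109 = 415 px; one third is 138.33 px.
Crop height = 1177 − 125 = 1052 px; one third is 350.67 px.
The top-right point is two-thirds across and one-third down within the crop:
x = 109 + 2 × 138.33 ≈ 386; y = 125 + 1 × 350.67 ≈ 476.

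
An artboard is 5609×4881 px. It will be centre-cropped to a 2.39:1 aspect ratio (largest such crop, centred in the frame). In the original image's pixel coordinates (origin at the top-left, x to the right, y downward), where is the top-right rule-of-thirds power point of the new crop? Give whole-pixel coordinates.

5609/4881 < 2.39/1, so the 2.39:1 crop keeps the full width 5609 and trims height to 5609 × 1/2.39 = 2346.86 px.
Top offset = (4881 − 2346.86)/2 = 1267.07 px; left offset = 0.
Top-right is two-thirds across and one-third down within the crop:
x = 0.00 + 2 × 5609.00/3 ≈ 3739; y = 1267.07 + 1 × 2346.86/3 ≈ 2049.

(3739, 2049)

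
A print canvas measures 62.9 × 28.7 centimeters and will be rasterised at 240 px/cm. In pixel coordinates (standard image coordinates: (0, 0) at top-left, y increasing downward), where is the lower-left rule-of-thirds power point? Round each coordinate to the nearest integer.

In pixels the canvas is 62.9 × 240 = 15096 wide and 28.7 × 240 = 6888 tall.
The lower-left point is one-third across and two-thirds down:
x = 1 × 15096/3 ≈ 5032; y = 2 × 6888/3 ≈ 4592.

x = 5032 px, y = 4592 px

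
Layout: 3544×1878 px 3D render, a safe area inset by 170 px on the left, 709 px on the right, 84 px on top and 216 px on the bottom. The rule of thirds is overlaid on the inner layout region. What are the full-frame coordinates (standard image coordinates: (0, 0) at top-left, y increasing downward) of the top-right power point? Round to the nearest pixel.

Content width = 3544 − 170 − 709 = 2665 px; content height = 1878 − 84 − 216 = 1578 px.
Top-right is two-thirds across and one-third down within the inner layout region.
x = 170 + 2 × 2665/3 = 170 + 1776.67 ≈ 1947
y = 84 + 1 × 1578/3 = 84 + 526.00 ≈ 610

x = 1947 px, y = 610 px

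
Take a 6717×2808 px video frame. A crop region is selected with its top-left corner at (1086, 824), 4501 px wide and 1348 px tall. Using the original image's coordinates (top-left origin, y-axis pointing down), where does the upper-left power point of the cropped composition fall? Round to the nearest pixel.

x = 2586 px, y = 1273 px

One third of the crop width 4501 is 1500.33 px.
One third of the crop height 1348 is 449.33 px.
The upper-left point is one-third across and one-third down within the crop:
x = 1086 + 1 × 1500.33 ≈ 2586; y = 824 + 1 × 449.33 ≈ 1273.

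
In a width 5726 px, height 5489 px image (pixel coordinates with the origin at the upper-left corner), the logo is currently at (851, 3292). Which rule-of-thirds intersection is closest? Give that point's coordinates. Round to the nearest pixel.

Third lines: x ∈ {1909, 3817}, y ∈ {1830, 3659}.
851 is closer to x = 1909; 3292 is closer to y = 3659.
So the nearest intersection is the lower-left power point.

(1909, 3659)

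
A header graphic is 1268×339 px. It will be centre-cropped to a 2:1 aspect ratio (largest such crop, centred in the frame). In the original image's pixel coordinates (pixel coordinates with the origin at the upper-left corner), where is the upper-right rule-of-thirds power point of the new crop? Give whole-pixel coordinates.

1268/339 > 2/1, so the 2:1 crop keeps the full height 339 and trims width to 339 × 2/1 = 678.00 px.
Left offset = (1268 − 678.00)/2 = 295.00 px; top offset = 0.
Upper-right is two-thirds across and one-third down within the crop:
x = 295.00 + 2 × 678.00/3 ≈ 747; y = 0.00 + 1 × 339.00/3 ≈ 113.

(747, 113)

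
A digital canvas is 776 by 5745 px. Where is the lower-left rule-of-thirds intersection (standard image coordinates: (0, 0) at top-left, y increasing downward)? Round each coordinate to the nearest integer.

The lower-left point sits one-third of the way across and two-thirds of the way down.
x = 1 × 776/3 ≈ 259; y = 2 × 5745/3 ≈ 3830.

x = 259 px, y = 3830 px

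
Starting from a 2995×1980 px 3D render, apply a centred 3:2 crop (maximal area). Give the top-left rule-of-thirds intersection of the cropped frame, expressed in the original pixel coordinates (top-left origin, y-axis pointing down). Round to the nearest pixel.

2995/1980 > 3/2, so the 3:2 crop keeps the full height 1980 and trims width to 1980 × 3/2 = 2970.00 px.
Left offset = (2995 − 2970.00)/2 = 12.50 px; top offset = 0.
Top-left is one-third across and one-third down within the crop:
x = 12.50 + 1 × 2970.00/3 ≈ 1003; y = 0.00 + 1 × 1980.00/3 ≈ 660.

(1003, 660)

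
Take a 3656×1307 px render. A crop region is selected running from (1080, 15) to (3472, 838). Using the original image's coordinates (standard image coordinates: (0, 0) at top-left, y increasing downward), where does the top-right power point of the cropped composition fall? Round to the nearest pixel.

x = 2675 px, y = 289 px

Crop width = 3472 − 1080 = 2392 px; one third is 797.33 px.
Crop height = 838 − 15 = 823 px; one third is 274.33 px.
The top-right point is two-thirds across and one-third down within the crop:
x = 1080 + 2 × 797.33 ≈ 2675; y = 15 + 1 × 274.33 ≈ 289.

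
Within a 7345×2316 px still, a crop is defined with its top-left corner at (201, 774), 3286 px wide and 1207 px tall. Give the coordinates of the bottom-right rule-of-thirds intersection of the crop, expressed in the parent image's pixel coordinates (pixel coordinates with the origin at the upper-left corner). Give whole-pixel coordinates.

x = 2392 px, y = 1579 px

One third of the crop width 3286 is 1095.33 px.
One third of the crop height 1207 is 402.33 px.
The bottom-right point is two-thirds across and two-thirds down within the crop:
x = 201 + 2 × 1095.33 ≈ 2392; y = 774 + 2 × 402.33 ≈ 1579.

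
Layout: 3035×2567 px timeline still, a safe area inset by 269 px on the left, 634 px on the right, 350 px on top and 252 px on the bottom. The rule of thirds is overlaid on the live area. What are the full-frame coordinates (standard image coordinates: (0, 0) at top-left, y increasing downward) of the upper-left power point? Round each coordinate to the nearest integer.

(980, 1005)

Content width = 3035 − 269 − 634 = 2132 px; content height = 2567 − 350 − 252 = 1965 px.
Upper-left is one-third across and one-third down within the live area.
x = 269 + 1 × 2132/3 = 269 + 710.67 ≈ 980
y = 350 + 1 × 1965/3 = 350 + 655.00 ≈ 1005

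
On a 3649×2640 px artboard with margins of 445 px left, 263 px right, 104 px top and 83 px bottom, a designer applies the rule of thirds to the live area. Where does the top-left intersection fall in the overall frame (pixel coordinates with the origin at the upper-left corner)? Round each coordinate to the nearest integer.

(1425, 922)

Content width = 3649 − 445 − 263 = 2941 px; content height = 2640 − 104 − 83 = 2453 px.
Top-left is one-third across and one-third down within the live area.
x = 445 + 1 × 2941/3 = 445 + 980.33 ≈ 1425
y = 104 + 1 × 2453/3 = 104 + 817.67 ≈ 922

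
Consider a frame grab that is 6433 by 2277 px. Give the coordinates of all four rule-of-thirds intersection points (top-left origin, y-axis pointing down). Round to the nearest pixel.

(2144, 759), (4289, 759), (2144, 1518), (4289, 1518)

One third of 6433 is 2144.33; one third of 2277 is 759.
Vertical third lines at x = 2144 and x = 4289; horizontal third lines at y = 759 and y = 1518.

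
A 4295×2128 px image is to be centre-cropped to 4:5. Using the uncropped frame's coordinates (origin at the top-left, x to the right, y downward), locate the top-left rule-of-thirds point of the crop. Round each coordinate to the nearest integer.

4295/2128 > 4/5, so the 4:5 crop keeps the full height 2128 and trims width to 2128 × 4/5 = 1702.40 px.
Left offset = (4295 − 1702.40)/2 = 1296.30 px; top offset = 0.
Top-left is one-third across and one-third down within the crop:
x = 1296.30 + 1 × 1702.40/3 ≈ 1864; y = 0.00 + 1 × 2128.00/3 ≈ 709.

(1864, 709)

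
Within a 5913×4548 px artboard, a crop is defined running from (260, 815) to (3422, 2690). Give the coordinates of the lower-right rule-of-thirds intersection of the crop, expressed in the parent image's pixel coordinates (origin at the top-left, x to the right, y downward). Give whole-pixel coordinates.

Crop width = 3422 − 260 = 3162 px; one third is 1054.00 px.
Crop height = 2690 − 815 = 1875 px; one third is 625.00 px.
The lower-right point is two-thirds across and two-thirds down within the crop:
x = 260 + 2 × 1054.00 ≈ 2368; y = 815 + 2 × 625.00 ≈ 2065.

(2368, 2065)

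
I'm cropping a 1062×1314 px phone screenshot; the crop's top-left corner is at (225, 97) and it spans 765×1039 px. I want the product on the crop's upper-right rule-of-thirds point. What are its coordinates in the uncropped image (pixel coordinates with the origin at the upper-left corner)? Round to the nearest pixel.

One third of the crop width 765 is 255.00 px.
One third of the crop height 1039 is 346.33 px.
The upper-right point is two-thirds across and one-third down within the crop:
x = 225 + 2 × 255.00 ≈ 735; y = 97 + 1 × 346.33 ≈ 443.

(735, 443)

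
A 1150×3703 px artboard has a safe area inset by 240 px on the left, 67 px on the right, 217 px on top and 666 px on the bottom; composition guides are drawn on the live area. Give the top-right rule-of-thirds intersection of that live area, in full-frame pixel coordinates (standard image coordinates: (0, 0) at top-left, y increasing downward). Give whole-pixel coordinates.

(802, 1157)

Content width = 1150 − 240 − 67 = 843 px; content height = 3703 − 217 − 666 = 2820 px.
Top-right is two-thirds across and one-third down within the live area.
x = 240 + 2 × 843/3 = 240 + 562.00 ≈ 802
y = 217 + 1 × 2820/3 = 217 + 940.00 ≈ 1157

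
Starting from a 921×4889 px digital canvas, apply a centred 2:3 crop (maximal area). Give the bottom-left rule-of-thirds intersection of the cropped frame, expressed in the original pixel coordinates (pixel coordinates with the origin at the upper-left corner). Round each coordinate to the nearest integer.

(307, 2675)

921/4889 < 2/3, so the 2:3 crop keeps the full width 921 and trims height to 921 × 3/2 = 1381.50 px.
Top offset = (4889 − 1381.50)/2 = 1753.75 px; left offset = 0.
Bottom-left is one-third across and two-thirds down within the crop:
x = 0.00 + 1 × 921.00/3 ≈ 307; y = 1753.75 + 2 × 1381.50/3 ≈ 2675.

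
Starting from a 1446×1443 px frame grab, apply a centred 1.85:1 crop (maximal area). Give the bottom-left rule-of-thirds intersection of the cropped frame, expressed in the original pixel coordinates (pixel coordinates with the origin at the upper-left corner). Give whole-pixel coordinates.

(482, 852)

1446/1443 < 1.85/1, so the 1.85:1 crop keeps the full width 1446 and trims height to 1446 × 1/1.85 = 781.62 px.
Top offset = (1443 − 781.62)/2 = 330.69 px; left offset = 0.
Bottom-left is one-third across and two-thirds down within the crop:
x = 0.00 + 1 × 1446.00/3 ≈ 482; y = 330.69 + 2 × 781.62/3 ≈ 852.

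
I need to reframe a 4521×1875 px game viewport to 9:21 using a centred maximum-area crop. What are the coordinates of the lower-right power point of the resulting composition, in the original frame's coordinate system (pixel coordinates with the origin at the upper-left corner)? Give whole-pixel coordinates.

4521/1875 > 9/21, so the 9:21 crop keeps the full height 1875 and trims width to 1875 × 9/21 = 803.57 px.
Left offset = (4521 − 803.57)/2 = 1858.71 px; top offset = 0.
Lower-right is two-thirds across and two-thirds down within the crop:
x = 1858.71 + 2 × 803.57/3 ≈ 2394; y = 0.00 + 2 × 1875.00/3 ≈ 1250.

(2394, 1250)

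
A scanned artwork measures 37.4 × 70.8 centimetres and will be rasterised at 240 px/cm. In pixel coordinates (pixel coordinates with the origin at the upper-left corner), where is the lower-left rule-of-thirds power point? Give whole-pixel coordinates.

In pixels the canvas is 37.4 × 240 = 8976 wide and 70.8 × 240 = 16992 tall.
The lower-left point is one-third across and two-thirds down:
x = 1 × 8976/3 ≈ 2992; y = 2 × 16992/3 ≈ 11328.

(2992, 11328)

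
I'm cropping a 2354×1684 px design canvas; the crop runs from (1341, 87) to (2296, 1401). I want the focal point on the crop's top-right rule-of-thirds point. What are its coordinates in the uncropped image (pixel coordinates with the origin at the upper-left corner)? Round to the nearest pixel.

Crop width = 2296 − 1341 = 955 px; one third is 318.33 px.
Crop height = 1401 − 87 = 1314 px; one third is 438.00 px.
The top-right point is two-thirds across and one-third down within the crop:
x = 1341 + 2 × 318.33 ≈ 1978; y = 87 + 1 × 438.00 ≈ 525.

x = 1978 px, y = 525 px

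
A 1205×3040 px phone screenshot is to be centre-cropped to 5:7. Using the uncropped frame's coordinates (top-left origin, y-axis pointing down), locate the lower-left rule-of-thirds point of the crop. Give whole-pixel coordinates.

(402, 1801)

1205/3040 < 5/7, so the 5:7 crop keeps the full width 1205 and trims height to 1205 × 7/5 = 1687.00 px.
Top offset = (3040 − 1687.00)/2 = 676.50 px; left offset = 0.
Lower-left is one-third across and two-thirds down within the crop:
x = 0.00 + 1 × 1205.00/3 ≈ 402; y = 676.50 + 2 × 1687.00/3 ≈ 1801.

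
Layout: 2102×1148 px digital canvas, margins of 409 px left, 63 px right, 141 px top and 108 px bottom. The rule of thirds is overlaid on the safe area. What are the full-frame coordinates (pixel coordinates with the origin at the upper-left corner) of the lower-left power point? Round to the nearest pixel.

x = 952 px, y = 740 px

Content width = 2102 − 409 − 63 = 1630 px; content height = 1148 − 141 − 108 = 899 px.
Lower-left is one-third across and two-thirds down within the safe area.
x = 409 + 1 × 1630/3 = 409 + 543.33 ≈ 952
y = 141 + 2 × 899/3 = 141 + 599.33 ≈ 740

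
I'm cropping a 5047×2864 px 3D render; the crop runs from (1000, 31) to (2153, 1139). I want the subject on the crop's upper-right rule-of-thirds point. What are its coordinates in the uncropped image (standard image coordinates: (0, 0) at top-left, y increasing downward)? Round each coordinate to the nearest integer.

(1769, 400)

Crop width = 2153 − 1000 = 1153 px; one third is 384.33 px.
Crop height = 1139 − 31 = 1108 px; one third is 369.33 px.
The upper-right point is two-thirds across and one-third down within the crop:
x = 1000 + 2 × 384.33 ≈ 1769; y = 31 + 1 × 369.33 ≈ 400.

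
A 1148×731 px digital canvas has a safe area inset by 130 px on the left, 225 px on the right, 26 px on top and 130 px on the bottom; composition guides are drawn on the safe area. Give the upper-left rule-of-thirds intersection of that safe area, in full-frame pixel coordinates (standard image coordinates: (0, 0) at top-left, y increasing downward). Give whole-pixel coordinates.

x = 394 px, y = 218 px

Content width = 1148 − 130 − 225 = 793 px; content height = 731 − 26 − 130 = 575 px.
Upper-left is one-third across and one-third down within the safe area.
x = 130 + 1 × 793/3 = 130 + 264.33 ≈ 394
y = 26 + 1 × 575/3 = 26 + 191.67 ≈ 218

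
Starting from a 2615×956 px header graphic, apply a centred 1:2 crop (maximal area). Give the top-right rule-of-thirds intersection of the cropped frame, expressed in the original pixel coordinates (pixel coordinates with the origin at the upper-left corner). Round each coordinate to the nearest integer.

(1387, 319)

2615/956 > 1/2, so the 1:2 crop keeps the full height 956 and trims width to 956 × 1/2 = 478.00 px.
Left offset = (2615 − 478.00)/2 = 1068.50 px; top offset = 0.
Top-right is two-thirds across and one-third down within the crop:
x = 1068.50 + 2 × 478.00/3 ≈ 1387; y = 0.00 + 1 × 956.00/3 ≈ 319.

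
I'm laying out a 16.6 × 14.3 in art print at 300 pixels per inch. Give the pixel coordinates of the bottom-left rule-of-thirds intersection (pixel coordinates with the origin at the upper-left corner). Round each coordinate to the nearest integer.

In pixels the canvas is 16.6 × 300 = 4980 wide and 14.3 × 300 = 4290 tall.
The bottom-left point is one-third across and two-thirds down:
x = 1 × 4980/3 ≈ 1660; y = 2 × 4290/3 ≈ 2860.

(1660, 2860)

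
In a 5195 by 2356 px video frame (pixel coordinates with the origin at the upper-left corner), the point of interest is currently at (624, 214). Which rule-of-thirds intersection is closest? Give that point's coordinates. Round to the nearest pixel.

Third lines: x ∈ {1732, 3463}, y ∈ {785, 1571}.
624 is closer to x = 1732; 214 is closer to y = 785.
So the nearest intersection is the upper-left power point.

(1732, 785)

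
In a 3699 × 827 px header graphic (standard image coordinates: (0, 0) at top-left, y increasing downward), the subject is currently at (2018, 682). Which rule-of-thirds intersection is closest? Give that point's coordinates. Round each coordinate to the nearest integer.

x = 2466 px, y = 551 px

Third lines: x ∈ {1233, 2466}, y ∈ {276, 551}.
2018 is closer to x = 2466; 682 is closer to y = 551.
So the nearest intersection is the lower-right power point.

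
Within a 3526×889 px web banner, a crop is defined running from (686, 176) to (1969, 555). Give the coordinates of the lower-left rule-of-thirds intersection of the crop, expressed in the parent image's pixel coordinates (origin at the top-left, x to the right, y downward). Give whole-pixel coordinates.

x = 1114 px, y = 429 px

Crop width = 1969 − 686 = 1283 px; one third is 427.67 px.
Crop height = 555 − 176 = 379 px; one third is 126.33 px.
The lower-left point is one-third across and two-thirds down within the crop:
x = 686 + 1 × 427.67 ≈ 1114; y = 176 + 2 × 126.33 ≈ 429.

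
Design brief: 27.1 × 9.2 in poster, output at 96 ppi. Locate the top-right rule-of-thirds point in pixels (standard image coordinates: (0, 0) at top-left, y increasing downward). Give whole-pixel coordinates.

In pixels the canvas is 27.1 × 96 = 2601.6 wide and 9.2 × 96 = 883.2 tall.
The top-right point is two-thirds across and one-third down:
x = 2 × 2601.6/3 ≈ 1734; y = 1 × 883.2/3 ≈ 294.

(1734, 294)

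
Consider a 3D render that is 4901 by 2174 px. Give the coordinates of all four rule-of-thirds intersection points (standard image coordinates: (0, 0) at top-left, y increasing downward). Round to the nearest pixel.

(1634, 725), (3267, 725), (1634, 1449), (3267, 1449)

One third of 4901 is 1633.67; one third of 2174 is 724.67.
Vertical third lines at x = 1634 and x = 3267; horizontal third lines at y = 725 and y = 1449.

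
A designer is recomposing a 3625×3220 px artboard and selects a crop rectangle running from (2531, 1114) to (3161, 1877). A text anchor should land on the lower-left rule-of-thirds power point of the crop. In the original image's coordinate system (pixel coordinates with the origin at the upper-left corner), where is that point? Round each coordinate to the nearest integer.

(2741, 1623)

Crop width = 3161 − 2531 = 630 px; one third is 210.00 px.
Crop height = 1877 − 1114 = 763 px; one third is 254.33 px.
The lower-left point is one-third across and two-thirds down within the crop:
x = 2531 + 1 × 210.00 ≈ 2741; y = 1114 + 2 × 254.33 ≈ 1623.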